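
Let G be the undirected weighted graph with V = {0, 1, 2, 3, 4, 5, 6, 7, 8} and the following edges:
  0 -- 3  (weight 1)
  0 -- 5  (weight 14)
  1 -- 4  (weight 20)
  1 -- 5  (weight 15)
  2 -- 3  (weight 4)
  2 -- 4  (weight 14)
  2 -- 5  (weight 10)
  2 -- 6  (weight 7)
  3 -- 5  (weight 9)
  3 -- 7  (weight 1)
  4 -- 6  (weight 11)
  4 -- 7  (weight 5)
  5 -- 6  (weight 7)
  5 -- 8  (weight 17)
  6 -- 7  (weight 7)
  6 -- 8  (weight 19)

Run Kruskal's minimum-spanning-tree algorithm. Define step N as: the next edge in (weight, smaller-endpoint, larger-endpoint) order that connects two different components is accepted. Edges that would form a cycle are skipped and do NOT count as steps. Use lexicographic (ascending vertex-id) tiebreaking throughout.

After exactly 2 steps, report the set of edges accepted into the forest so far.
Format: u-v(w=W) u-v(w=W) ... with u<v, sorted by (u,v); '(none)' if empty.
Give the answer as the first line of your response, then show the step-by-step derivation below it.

0-3(w=1) 3-7(w=1)

step 1: add edge 0-3 (w=1); MST = {0-3(w=1)}
step 2: add edge 3-7 (w=1); MST = {0-3(w=1) 3-7(w=1)}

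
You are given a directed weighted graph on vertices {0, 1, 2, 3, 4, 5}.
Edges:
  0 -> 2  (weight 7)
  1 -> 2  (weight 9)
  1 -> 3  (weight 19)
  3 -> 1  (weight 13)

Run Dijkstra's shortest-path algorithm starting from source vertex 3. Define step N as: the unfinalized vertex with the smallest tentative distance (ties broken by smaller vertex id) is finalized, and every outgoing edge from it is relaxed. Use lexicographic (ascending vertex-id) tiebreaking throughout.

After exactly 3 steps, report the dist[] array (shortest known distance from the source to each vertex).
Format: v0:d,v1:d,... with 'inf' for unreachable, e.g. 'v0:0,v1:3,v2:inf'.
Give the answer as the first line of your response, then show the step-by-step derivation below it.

v0:inf,v1:13,v2:22,v3:0,v4:inf,v5:inf

step 1: dist = v0:inf,v1:13,v2:inf,v3:0,v4:inf,v5:inf
step 2: dist = v0:inf,v1:13,v2:22,v3:0,v4:inf,v5:inf
step 3: dist = v0:inf,v1:13,v2:22,v3:0,v4:inf,v5:inf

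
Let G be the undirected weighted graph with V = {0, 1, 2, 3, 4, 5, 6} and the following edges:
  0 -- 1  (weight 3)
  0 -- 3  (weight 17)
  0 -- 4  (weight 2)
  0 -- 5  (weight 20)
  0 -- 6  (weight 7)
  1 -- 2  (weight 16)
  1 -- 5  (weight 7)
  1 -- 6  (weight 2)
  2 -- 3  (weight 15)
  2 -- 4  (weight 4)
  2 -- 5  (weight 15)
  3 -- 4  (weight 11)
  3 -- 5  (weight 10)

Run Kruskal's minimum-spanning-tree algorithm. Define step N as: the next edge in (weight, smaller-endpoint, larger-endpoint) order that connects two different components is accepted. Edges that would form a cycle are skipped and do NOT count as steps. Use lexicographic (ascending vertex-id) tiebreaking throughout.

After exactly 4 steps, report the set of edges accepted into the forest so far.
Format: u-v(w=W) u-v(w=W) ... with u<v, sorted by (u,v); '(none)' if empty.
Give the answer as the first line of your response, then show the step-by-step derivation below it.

0-1(w=3) 0-4(w=2) 1-6(w=2) 2-4(w=4)

step 1: add edge 0-4 (w=2); MST = {0-4(w=2)}
step 2: add edge 1-6 (w=2); MST = {0-4(w=2) 1-6(w=2)}
step 3: add edge 0-1 (w=3); MST = {0-1(w=3) 0-4(w=2) 1-6(w=2)}
step 4: add edge 2-4 (w=4); MST = {0-1(w=3) 0-4(w=2) 1-6(w=2) 2-4(w=4)}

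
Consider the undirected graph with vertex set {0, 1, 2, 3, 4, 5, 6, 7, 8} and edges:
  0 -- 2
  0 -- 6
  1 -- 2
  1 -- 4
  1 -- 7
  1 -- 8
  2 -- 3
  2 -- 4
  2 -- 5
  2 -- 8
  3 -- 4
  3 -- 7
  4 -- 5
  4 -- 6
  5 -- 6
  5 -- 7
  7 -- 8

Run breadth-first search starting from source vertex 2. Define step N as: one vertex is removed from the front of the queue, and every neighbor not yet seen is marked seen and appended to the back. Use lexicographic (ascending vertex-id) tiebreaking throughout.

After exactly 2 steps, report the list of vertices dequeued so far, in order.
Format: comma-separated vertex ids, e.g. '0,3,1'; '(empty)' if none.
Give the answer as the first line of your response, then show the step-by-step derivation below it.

2,0

step 1: dequeue 2; queue=[0,1,3,4,5,8]; order=2
step 2: dequeue 0; queue=[1,3,4,5,8,6]; order=2,0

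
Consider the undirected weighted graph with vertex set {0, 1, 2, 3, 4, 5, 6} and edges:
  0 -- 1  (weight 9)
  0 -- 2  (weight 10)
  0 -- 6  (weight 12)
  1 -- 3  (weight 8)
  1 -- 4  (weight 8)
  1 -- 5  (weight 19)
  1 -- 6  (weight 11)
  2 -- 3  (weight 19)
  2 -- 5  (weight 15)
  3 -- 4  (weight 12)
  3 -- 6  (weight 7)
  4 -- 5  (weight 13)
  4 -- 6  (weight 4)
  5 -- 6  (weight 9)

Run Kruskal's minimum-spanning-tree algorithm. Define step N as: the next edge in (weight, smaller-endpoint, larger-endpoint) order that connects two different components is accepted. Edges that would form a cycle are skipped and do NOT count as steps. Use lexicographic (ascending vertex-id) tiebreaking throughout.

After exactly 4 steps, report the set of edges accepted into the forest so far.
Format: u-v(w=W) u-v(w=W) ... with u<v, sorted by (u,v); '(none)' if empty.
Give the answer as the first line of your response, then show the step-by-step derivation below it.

0-1(w=9) 1-3(w=8) 3-6(w=7) 4-6(w=4)

step 1: add edge 4-6 (w=4); MST = {4-6(w=4)}
step 2: add edge 3-6 (w=7); MST = {3-6(w=7) 4-6(w=4)}
step 3: add edge 1-3 (w=8); MST = {1-3(w=8) 3-6(w=7) 4-6(w=4)}
step 4: add edge 0-1 (w=9); MST = {0-1(w=9) 1-3(w=8) 3-6(w=7) 4-6(w=4)}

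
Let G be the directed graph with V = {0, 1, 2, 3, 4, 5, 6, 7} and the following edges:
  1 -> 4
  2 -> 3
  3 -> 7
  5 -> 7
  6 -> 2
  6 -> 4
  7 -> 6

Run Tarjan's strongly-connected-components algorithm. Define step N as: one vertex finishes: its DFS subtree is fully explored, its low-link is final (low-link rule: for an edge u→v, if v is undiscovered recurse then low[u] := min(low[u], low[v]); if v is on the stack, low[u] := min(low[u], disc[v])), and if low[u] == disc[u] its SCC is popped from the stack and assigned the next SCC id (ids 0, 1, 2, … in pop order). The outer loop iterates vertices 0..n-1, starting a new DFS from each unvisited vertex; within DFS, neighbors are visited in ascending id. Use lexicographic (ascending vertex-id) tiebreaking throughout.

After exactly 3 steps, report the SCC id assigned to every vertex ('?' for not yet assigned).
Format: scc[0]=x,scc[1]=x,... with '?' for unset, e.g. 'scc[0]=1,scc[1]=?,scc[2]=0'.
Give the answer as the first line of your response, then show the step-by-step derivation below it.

scc[0]=0,scc[1]=2,scc[2]=?,scc[3]=?,scc[4]=1,scc[5]=?,scc[6]=?,scc[7]=?

step 1: low=(low[0]=0,low[1]=?,low[2]=?,low[3]=?,low[4]=?,low[5]=?,low[6]=?,low[7]=?); scc=(scc[0]=0,scc[1]=?,scc[2]=?,scc[3]=?,scc[4]=?,scc[5]=?,scc[6]=?,scc[7]=?)
step 2: low=(low[0]=0,low[1]=1,low[2]=?,low[3]=?,low[4]=2,low[5]=?,low[6]=?,low[7]=?); scc=(scc[0]=0,scc[1]=?,scc[2]=?,scc[3]=?,scc[4]=1,scc[5]=?,scc[6]=?,scc[7]=?)
step 3: low=(low[0]=0,low[1]=1,low[2]=?,low[3]=?,low[4]=2,low[5]=?,low[6]=?,low[7]=?); scc=(scc[0]=0,scc[1]=2,scc[2]=?,scc[3]=?,scc[4]=1,scc[5]=?,scc[6]=?,scc[7]=?)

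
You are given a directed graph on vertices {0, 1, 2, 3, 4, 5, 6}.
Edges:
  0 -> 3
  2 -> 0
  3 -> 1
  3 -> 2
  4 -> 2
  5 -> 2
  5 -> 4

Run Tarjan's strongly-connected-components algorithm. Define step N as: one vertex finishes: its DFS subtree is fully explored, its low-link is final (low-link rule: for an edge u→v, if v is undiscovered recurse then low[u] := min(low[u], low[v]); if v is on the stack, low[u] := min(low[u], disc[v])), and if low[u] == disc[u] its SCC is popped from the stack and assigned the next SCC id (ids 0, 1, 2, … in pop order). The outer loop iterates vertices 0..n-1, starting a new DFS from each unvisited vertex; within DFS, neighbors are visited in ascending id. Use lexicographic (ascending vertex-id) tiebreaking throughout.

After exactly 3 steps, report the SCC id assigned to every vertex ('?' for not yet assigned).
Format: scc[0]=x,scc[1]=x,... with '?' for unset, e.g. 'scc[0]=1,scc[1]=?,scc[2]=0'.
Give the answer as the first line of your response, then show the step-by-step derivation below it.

scc[0]=?,scc[1]=0,scc[2]=?,scc[3]=?,scc[4]=?,scc[5]=?,scc[6]=?

step 1: low=(low[0]=0,low[1]=2,low[2]=?,low[3]=1,low[4]=?,low[5]=?,low[6]=?); scc=(scc[0]=?,scc[1]=0,scc[2]=?,scc[3]=?,scc[4]=?,scc[5]=?,scc[6]=?)
step 2: low=(low[0]=0,low[1]=2,low[2]=0,low[3]=1,low[4]=?,low[5]=?,low[6]=?); scc=(scc[0]=?,scc[1]=0,scc[2]=?,scc[3]=?,scc[4]=?,scc[5]=?,scc[6]=?)
step 3: low=(low[0]=0,low[1]=2,low[2]=0,low[3]=0,low[4]=?,low[5]=?,low[6]=?); scc=(scc[0]=?,scc[1]=0,scc[2]=?,scc[3]=?,scc[4]=?,scc[5]=?,scc[6]=?)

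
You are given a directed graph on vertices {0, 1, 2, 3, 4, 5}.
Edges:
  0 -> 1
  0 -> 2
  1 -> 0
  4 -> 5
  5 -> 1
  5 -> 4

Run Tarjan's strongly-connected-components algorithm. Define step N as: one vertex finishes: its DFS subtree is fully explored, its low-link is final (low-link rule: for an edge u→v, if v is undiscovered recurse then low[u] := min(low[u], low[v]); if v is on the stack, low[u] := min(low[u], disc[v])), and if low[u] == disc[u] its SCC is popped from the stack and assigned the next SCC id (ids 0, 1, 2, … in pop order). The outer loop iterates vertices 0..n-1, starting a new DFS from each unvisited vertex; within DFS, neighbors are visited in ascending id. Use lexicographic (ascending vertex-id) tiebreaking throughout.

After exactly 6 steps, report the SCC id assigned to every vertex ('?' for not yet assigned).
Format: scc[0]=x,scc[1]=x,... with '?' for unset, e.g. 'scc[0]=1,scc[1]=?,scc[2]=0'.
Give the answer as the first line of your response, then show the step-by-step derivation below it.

scc[0]=1,scc[1]=1,scc[2]=0,scc[3]=2,scc[4]=3,scc[5]=3

step 1: low=(low[0]=0,low[1]=0,low[2]=?,low[3]=?,low[4]=?,low[5]=?); scc=(scc[0]=?,scc[1]=?,scc[2]=?,scc[3]=?,scc[4]=?,scc[5]=?)
step 2: low=(low[0]=0,low[1]=0,low[2]=2,low[3]=?,low[4]=?,low[5]=?); scc=(scc[0]=?,scc[1]=?,scc[2]=0,scc[3]=?,scc[4]=?,scc[5]=?)
step 3: low=(low[0]=0,low[1]=0,low[2]=2,low[3]=?,low[4]=?,low[5]=?); scc=(scc[0]=1,scc[1]=1,scc[2]=0,scc[3]=?,scc[4]=?,scc[5]=?)
step 4: low=(low[0]=0,low[1]=0,low[2]=2,low[3]=3,low[4]=?,low[5]=?); scc=(scc[0]=1,scc[1]=1,scc[2]=0,scc[3]=2,scc[4]=?,scc[5]=?)
step 5: low=(low[0]=0,low[1]=0,low[2]=2,low[3]=3,low[4]=4,low[5]=4); scc=(scc[0]=1,scc[1]=1,scc[2]=0,scc[3]=2,scc[4]=?,scc[5]=?)
step 6: low=(low[0]=0,low[1]=0,low[2]=2,low[3]=3,low[4]=4,low[5]=4); scc=(scc[0]=1,scc[1]=1,scc[2]=0,scc[3]=2,scc[4]=3,scc[5]=3)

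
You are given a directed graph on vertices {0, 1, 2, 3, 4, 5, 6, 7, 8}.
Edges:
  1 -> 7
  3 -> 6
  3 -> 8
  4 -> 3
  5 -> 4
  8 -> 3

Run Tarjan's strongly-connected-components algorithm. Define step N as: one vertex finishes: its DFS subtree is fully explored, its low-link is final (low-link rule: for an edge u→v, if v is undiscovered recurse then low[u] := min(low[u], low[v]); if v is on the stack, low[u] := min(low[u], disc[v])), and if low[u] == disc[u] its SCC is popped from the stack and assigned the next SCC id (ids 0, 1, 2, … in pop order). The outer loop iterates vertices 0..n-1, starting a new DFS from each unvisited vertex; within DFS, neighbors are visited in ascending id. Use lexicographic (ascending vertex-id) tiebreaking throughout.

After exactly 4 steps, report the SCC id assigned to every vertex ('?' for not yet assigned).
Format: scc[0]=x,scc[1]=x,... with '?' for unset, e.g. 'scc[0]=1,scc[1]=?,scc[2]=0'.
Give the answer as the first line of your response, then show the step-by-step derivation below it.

scc[0]=0,scc[1]=2,scc[2]=3,scc[3]=?,scc[4]=?,scc[5]=?,scc[6]=?,scc[7]=1,scc[8]=?

step 1: low=(low[0]=0,low[1]=?,low[2]=?,low[3]=?,low[4]=?,low[5]=?,low[6]=?,low[7]=?,low[8]=?); scc=(scc[0]=0,scc[1]=?,scc[2]=?,scc[3]=?,scc[4]=?,scc[5]=?,scc[6]=?,scc[7]=?,scc[8]=?)
step 2: low=(low[0]=0,low[1]=1,low[2]=?,low[3]=?,low[4]=?,low[5]=?,low[6]=?,low[7]=2,low[8]=?); scc=(scc[0]=0,scc[1]=?,scc[2]=?,scc[3]=?,scc[4]=?,scc[5]=?,scc[6]=?,scc[7]=1,scc[8]=?)
step 3: low=(low[0]=0,low[1]=1,low[2]=?,low[3]=?,low[4]=?,low[5]=?,low[6]=?,low[7]=2,low[8]=?); scc=(scc[0]=0,scc[1]=2,scc[2]=?,scc[3]=?,scc[4]=?,scc[5]=?,scc[6]=?,scc[7]=1,scc[8]=?)
step 4: low=(low[0]=0,low[1]=1,low[2]=3,low[3]=?,low[4]=?,low[5]=?,low[6]=?,low[7]=2,low[8]=?); scc=(scc[0]=0,scc[1]=2,scc[2]=3,scc[3]=?,scc[4]=?,scc[5]=?,scc[6]=?,scc[7]=1,scc[8]=?)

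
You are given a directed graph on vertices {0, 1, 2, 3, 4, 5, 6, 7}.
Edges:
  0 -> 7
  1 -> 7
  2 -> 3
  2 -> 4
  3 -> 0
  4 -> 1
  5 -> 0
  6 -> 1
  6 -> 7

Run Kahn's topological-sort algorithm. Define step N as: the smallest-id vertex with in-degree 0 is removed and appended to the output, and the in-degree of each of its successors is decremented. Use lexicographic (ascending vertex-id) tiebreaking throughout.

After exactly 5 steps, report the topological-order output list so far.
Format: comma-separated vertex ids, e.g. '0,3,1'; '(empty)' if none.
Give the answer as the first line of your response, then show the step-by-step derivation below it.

2,3,4,5,0

step 1: output 2; order=[2]; indeg=(2,2,0,0,0,0,0,3)
step 2: output 3; order=[2,3]; indeg=(1,2,0,0,0,0,0,3)
step 3: output 4; order=[2,3,4]; indeg=(1,1,0,0,0,0,0,3)
step 4: output 5; order=[2,3,4,5]; indeg=(0,1,0,0,0,0,0,3)
step 5: output 0; order=[2,3,4,5,0]; indeg=(0,1,0,0,0,0,0,2)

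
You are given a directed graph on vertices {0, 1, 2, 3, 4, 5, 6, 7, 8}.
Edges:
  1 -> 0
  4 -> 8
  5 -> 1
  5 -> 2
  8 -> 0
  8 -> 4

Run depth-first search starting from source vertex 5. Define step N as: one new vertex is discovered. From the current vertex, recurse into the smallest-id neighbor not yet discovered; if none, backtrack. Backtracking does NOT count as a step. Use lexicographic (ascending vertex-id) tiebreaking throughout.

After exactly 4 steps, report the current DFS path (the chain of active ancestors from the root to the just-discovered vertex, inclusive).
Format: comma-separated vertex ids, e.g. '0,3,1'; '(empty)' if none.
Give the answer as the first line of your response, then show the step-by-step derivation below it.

5,2

step 1: discover 5; path=5; order=5
step 2: discover 1; path=5>1; order=5,1
step 3: discover 0; path=5>1>0; order=5,1,0
step 4: discover 2; path=5>2; order=5,1,0,2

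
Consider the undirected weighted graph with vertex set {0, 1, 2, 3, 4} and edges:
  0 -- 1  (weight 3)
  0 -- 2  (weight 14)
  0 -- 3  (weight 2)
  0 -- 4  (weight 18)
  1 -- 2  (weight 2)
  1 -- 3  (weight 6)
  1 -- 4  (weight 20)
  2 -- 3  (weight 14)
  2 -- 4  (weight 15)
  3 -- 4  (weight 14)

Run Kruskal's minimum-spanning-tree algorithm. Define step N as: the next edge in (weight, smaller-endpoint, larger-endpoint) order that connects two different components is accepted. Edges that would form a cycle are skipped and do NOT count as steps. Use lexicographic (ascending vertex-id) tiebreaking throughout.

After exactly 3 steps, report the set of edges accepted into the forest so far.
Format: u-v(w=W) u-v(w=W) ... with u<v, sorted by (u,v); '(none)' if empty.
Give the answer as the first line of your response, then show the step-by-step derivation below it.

0-1(w=3) 0-3(w=2) 1-2(w=2)

step 1: add edge 0-3 (w=2); MST = {0-3(w=2)}
step 2: add edge 1-2 (w=2); MST = {0-3(w=2) 1-2(w=2)}
step 3: add edge 0-1 (w=3); MST = {0-1(w=3) 0-3(w=2) 1-2(w=2)}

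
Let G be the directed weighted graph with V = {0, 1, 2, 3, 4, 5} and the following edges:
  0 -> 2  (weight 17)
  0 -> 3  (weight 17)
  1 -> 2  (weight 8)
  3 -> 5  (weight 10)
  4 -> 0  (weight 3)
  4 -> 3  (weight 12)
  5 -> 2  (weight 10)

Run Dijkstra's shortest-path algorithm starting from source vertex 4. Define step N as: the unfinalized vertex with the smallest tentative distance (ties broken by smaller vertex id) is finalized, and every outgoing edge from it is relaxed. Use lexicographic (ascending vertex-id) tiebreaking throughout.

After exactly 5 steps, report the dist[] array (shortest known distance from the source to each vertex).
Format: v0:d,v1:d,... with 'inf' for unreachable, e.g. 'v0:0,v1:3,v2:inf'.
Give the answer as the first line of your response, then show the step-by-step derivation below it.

v0:3,v1:inf,v2:20,v3:12,v4:0,v5:22

step 1: dist = v0:3,v1:inf,v2:inf,v3:12,v4:0,v5:inf
step 2: dist = v0:3,v1:inf,v2:20,v3:12,v4:0,v5:inf
step 3: dist = v0:3,v1:inf,v2:20,v3:12,v4:0,v5:22
step 4: dist = v0:3,v1:inf,v2:20,v3:12,v4:0,v5:22
step 5: dist = v0:3,v1:inf,v2:20,v3:12,v4:0,v5:22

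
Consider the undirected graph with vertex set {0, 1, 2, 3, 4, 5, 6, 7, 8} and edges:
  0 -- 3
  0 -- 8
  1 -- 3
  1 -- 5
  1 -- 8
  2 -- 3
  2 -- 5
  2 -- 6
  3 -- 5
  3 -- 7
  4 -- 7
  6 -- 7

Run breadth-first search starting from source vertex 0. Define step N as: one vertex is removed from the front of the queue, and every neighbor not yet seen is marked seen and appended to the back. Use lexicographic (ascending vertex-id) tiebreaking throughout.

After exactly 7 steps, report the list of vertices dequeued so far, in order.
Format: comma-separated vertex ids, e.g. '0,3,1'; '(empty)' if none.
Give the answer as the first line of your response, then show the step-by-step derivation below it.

0,3,8,1,2,5,7

step 1: dequeue 0; queue=[3,8]; order=0
step 2: dequeue 3; queue=[8,1,2,5,7]; order=0,3
step 3: dequeue 8; queue=[1,2,5,7]; order=0,3,8
step 4: dequeue 1; queue=[2,5,7]; order=0,3,8,1
step 5: dequeue 2; queue=[5,7,6]; order=0,3,8,1,2
step 6: dequeue 5; queue=[7,6]; order=0,3,8,1,2,5
step 7: dequeue 7; queue=[6,4]; order=0,3,8,1,2,5,7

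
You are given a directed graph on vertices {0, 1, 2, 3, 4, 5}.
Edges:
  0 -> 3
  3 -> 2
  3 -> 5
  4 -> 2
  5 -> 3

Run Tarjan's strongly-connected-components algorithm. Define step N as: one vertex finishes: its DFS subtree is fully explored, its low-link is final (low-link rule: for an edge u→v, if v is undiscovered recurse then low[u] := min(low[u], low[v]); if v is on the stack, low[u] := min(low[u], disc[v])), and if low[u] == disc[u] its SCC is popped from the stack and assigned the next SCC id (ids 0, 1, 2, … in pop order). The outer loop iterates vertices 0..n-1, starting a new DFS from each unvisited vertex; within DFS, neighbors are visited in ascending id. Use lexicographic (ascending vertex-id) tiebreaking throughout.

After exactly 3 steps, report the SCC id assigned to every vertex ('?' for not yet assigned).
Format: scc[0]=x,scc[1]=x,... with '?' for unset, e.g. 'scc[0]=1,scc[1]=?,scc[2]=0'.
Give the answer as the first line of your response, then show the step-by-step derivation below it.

scc[0]=?,scc[1]=?,scc[2]=0,scc[3]=1,scc[4]=?,scc[5]=1

step 1: low=(low[0]=0,low[1]=?,low[2]=2,low[3]=1,low[4]=?,low[5]=?); scc=(scc[0]=?,scc[1]=?,scc[2]=0,scc[3]=?,scc[4]=?,scc[5]=?)
step 2: low=(low[0]=0,low[1]=?,low[2]=2,low[3]=1,low[4]=?,low[5]=1); scc=(scc[0]=?,scc[1]=?,scc[2]=0,scc[3]=?,scc[4]=?,scc[5]=?)
step 3: low=(low[0]=0,low[1]=?,low[2]=2,low[3]=1,low[4]=?,low[5]=1); scc=(scc[0]=?,scc[1]=?,scc[2]=0,scc[3]=1,scc[4]=?,scc[5]=1)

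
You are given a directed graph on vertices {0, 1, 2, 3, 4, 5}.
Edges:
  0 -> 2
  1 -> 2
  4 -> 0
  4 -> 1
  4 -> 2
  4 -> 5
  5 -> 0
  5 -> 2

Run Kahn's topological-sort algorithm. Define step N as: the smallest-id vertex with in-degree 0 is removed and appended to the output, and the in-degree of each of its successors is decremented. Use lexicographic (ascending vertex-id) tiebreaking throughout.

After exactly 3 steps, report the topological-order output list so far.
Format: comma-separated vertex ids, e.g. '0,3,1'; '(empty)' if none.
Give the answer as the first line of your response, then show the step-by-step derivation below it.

3,4,1

step 1: output 3; order=[3]; indeg=(2,1,4,0,0,1)
step 2: output 4; order=[3,4]; indeg=(1,0,3,0,0,0)
step 3: output 1; order=[3,4,1]; indeg=(1,0,2,0,0,0)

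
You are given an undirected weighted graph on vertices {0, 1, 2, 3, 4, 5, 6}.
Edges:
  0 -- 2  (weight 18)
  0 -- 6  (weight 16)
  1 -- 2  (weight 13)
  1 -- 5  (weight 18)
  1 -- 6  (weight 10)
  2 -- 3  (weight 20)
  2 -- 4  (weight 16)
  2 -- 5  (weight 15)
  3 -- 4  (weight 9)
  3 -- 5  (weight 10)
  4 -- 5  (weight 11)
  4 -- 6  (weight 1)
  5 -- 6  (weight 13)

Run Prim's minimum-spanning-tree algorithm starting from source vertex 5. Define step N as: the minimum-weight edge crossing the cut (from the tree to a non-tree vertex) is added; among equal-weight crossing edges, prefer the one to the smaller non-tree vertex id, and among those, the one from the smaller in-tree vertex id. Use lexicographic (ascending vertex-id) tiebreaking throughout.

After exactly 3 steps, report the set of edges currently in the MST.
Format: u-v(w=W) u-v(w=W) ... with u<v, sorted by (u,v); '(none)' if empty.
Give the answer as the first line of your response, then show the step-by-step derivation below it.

3-4(w=9) 3-5(w=10) 4-6(w=1)

step 1: add edge 3-5 (w=10); MST = {3-5(w=10)}
step 2: add edge 3-4 (w=9); MST = {3-4(w=9) 3-5(w=10)}
step 3: add edge 4-6 (w=1); MST = {3-4(w=9) 3-5(w=10) 4-6(w=1)}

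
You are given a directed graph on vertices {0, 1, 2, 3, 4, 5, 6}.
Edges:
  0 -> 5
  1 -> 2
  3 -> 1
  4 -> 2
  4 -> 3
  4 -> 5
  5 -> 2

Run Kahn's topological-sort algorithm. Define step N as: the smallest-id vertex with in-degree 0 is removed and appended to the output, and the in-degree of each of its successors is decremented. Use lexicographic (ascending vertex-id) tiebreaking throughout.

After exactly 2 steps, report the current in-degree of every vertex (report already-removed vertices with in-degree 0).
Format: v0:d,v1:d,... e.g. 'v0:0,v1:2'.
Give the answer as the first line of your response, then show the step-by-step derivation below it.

v0:0,v1:1,v2:2,v3:0,v4:0,v5:0,v6:0

step 1: output 0; order=[0]; indeg=(0,1,3,1,0,1,0)
step 2: output 4; order=[0,4]; indeg=(0,1,2,0,0,0,0)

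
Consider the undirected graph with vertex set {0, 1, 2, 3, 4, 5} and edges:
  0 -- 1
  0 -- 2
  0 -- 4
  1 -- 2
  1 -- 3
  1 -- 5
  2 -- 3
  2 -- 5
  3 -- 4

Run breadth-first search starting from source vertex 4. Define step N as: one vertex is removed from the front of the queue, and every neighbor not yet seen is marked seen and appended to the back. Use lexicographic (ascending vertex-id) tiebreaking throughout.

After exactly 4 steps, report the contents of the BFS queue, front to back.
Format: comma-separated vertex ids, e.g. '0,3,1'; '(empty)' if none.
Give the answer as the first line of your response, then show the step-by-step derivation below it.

2,5

step 1: dequeue 4; queue=[0,3]; order=4
step 2: dequeue 0; queue=[3,1,2]; order=4,0
step 3: dequeue 3; queue=[1,2]; order=4,0,3
step 4: dequeue 1; queue=[2,5]; order=4,0,3,1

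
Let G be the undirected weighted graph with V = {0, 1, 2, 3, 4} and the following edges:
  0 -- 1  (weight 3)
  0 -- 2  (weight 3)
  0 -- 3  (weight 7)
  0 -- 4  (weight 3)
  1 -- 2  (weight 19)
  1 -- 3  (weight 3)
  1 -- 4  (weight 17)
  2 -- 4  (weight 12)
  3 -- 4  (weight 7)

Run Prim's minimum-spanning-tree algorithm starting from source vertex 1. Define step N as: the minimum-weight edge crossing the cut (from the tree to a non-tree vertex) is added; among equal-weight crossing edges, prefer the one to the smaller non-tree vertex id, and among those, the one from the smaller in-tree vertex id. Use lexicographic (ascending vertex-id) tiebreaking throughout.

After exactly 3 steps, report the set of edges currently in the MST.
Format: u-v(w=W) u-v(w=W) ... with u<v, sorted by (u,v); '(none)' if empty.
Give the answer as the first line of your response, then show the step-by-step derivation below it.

0-1(w=3) 0-2(w=3) 1-3(w=3)

step 1: add edge 0-1 (w=3); MST = {0-1(w=3)}
step 2: add edge 0-2 (w=3); MST = {0-1(w=3) 0-2(w=3)}
step 3: add edge 1-3 (w=3); MST = {0-1(w=3) 0-2(w=3) 1-3(w=3)}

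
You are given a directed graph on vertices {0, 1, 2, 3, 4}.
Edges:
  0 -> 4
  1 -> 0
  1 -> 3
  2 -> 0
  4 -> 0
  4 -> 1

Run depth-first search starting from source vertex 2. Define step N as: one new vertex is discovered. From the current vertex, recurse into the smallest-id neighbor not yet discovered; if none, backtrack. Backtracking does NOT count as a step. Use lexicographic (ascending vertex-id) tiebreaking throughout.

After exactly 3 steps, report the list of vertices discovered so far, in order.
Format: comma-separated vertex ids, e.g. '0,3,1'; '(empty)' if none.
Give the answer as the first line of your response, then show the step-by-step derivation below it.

2,0,4

step 1: discover 2; path=2; order=2
step 2: discover 0; path=2>0; order=2,0
step 3: discover 4; path=2>0>4; order=2,0,4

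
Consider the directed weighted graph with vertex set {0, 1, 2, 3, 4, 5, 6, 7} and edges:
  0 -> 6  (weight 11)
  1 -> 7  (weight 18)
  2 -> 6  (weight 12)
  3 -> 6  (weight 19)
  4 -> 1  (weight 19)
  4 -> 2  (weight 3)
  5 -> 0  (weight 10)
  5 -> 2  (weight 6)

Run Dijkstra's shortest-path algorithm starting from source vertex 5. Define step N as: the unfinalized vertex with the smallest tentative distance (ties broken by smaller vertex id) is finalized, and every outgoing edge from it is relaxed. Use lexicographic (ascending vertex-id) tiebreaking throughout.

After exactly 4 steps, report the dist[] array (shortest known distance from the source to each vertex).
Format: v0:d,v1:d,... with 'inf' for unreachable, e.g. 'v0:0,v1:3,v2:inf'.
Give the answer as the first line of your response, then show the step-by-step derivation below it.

v0:10,v1:inf,v2:6,v3:inf,v4:inf,v5:0,v6:18,v7:inf

step 1: dist = v0:10,v1:inf,v2:6,v3:inf,v4:inf,v5:0,v6:inf,v7:inf
step 2: dist = v0:10,v1:inf,v2:6,v3:inf,v4:inf,v5:0,v6:18,v7:inf
step 3: dist = v0:10,v1:inf,v2:6,v3:inf,v4:inf,v5:0,v6:18,v7:inf
step 4: dist = v0:10,v1:inf,v2:6,v3:inf,v4:inf,v5:0,v6:18,v7:inf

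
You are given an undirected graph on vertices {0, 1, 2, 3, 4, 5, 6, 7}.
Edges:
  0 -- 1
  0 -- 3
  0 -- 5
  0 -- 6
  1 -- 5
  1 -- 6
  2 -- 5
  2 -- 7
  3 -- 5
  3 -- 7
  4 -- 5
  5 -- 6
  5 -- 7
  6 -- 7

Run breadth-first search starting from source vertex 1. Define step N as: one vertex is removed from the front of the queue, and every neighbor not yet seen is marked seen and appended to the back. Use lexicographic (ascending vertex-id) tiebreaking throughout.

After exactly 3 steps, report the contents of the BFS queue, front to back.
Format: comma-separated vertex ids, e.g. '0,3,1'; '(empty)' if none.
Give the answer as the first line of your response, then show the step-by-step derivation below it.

6,3,2,4,7

step 1: dequeue 1; queue=[0,5,6]; order=1
step 2: dequeue 0; queue=[5,6,3]; order=1,0
step 3: dequeue 5; queue=[6,3,2,4,7]; order=1,0,5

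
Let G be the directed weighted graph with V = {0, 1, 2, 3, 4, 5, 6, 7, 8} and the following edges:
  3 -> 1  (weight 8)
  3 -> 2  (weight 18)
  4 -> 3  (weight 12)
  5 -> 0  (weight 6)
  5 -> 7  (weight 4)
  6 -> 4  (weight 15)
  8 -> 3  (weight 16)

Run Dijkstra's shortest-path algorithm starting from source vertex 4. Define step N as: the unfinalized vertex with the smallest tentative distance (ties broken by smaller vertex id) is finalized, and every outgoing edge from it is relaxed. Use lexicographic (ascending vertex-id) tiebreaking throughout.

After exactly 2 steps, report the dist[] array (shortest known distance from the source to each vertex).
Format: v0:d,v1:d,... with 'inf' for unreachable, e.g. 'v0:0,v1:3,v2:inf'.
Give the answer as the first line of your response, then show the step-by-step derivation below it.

v0:inf,v1:20,v2:30,v3:12,v4:0,v5:inf,v6:inf,v7:inf,v8:inf

step 1: dist = v0:inf,v1:inf,v2:inf,v3:12,v4:0,v5:inf,v6:inf,v7:inf,v8:inf
step 2: dist = v0:inf,v1:20,v2:30,v3:12,v4:0,v5:inf,v6:inf,v7:inf,v8:inf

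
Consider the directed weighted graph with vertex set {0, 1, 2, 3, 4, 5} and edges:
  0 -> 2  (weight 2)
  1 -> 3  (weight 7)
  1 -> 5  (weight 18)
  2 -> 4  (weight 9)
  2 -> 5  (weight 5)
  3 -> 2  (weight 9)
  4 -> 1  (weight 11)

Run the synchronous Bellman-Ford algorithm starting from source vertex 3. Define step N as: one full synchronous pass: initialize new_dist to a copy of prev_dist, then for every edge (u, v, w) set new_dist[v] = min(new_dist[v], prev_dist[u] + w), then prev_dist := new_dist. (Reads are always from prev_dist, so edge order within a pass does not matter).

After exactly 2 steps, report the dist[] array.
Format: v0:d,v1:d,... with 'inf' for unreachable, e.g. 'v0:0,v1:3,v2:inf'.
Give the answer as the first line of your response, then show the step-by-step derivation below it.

v0:inf,v1:inf,v2:9,v3:0,v4:18,v5:14

step 1: dist = v0:inf,v1:inf,v2:9,v3:0,v4:inf,v5:inf
step 2: dist = v0:inf,v1:inf,v2:9,v3:0,v4:18,v5:14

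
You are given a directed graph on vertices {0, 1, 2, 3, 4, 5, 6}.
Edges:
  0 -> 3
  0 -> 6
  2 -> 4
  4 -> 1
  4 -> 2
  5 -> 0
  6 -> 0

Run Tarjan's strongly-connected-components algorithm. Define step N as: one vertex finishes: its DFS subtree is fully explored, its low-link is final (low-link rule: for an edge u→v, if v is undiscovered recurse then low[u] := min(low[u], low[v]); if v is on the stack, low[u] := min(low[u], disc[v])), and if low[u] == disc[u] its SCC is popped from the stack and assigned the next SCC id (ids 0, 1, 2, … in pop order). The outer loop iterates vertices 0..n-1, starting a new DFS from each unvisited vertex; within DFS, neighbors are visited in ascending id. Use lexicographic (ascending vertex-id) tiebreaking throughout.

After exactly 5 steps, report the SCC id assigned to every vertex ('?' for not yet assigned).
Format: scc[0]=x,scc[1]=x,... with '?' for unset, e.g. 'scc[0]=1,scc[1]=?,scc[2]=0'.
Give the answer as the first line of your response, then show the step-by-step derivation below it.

scc[0]=1,scc[1]=2,scc[2]=?,scc[3]=0,scc[4]=?,scc[5]=?,scc[6]=1

step 1: low=(low[0]=0,low[1]=?,low[2]=?,low[3]=1,low[4]=?,low[5]=?,low[6]=?); scc=(scc[0]=?,scc[1]=?,scc[2]=?,scc[3]=0,scc[4]=?,scc[5]=?,scc[6]=?)
step 2: low=(low[0]=0,low[1]=?,low[2]=?,low[3]=1,low[4]=?,low[5]=?,low[6]=0); scc=(scc[0]=?,scc[1]=?,scc[2]=?,scc[3]=0,scc[4]=?,scc[5]=?,scc[6]=?)
step 3: low=(low[0]=0,low[1]=?,low[2]=?,low[3]=1,low[4]=?,low[5]=?,low[6]=0); scc=(scc[0]=1,scc[1]=?,scc[2]=?,scc[3]=0,scc[4]=?,scc[5]=?,scc[6]=1)
step 4: low=(low[0]=0,low[1]=3,low[2]=?,low[3]=1,low[4]=?,low[5]=?,low[6]=0); scc=(scc[0]=1,scc[1]=2,scc[2]=?,scc[3]=0,scc[4]=?,scc[5]=?,scc[6]=1)
step 5: low=(low[0]=0,low[1]=3,low[2]=4,low[3]=1,low[4]=4,low[5]=?,low[6]=0); scc=(scc[0]=1,scc[1]=2,scc[2]=?,scc[3]=0,scc[4]=?,scc[5]=?,scc[6]=1)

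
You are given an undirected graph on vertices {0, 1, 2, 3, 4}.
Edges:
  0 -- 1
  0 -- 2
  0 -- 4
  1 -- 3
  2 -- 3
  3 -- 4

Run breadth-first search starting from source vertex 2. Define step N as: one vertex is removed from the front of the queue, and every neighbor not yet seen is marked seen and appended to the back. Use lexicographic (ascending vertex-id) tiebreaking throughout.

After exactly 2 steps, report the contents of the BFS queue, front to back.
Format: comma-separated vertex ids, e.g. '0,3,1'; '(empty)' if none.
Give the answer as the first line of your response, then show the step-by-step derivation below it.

3,1,4

step 1: dequeue 2; queue=[0,3]; order=2
step 2: dequeue 0; queue=[3,1,4]; order=2,0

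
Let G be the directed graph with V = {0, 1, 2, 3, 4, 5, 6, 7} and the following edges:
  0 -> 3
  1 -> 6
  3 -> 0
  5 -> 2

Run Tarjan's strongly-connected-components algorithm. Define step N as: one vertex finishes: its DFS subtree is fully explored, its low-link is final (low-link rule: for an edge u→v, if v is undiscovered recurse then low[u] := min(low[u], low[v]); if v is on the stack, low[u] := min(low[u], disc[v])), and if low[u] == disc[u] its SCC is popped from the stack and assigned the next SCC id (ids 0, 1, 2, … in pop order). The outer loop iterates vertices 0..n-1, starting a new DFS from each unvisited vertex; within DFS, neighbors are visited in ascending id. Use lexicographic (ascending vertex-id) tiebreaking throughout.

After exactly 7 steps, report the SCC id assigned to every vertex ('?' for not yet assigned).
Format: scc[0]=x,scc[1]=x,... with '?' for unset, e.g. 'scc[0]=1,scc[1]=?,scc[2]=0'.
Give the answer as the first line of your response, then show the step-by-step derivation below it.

scc[0]=0,scc[1]=2,scc[2]=3,scc[3]=0,scc[4]=4,scc[5]=5,scc[6]=1,scc[7]=?

step 1: low=(low[0]=0,low[1]=?,low[2]=?,low[3]=0,low[4]=?,low[5]=?,low[6]=?,low[7]=?); scc=(scc[0]=?,scc[1]=?,scc[2]=?,scc[3]=?,scc[4]=?,scc[5]=?,scc[6]=?,scc[7]=?)
step 2: low=(low[0]=0,low[1]=?,low[2]=?,low[3]=0,low[4]=?,low[5]=?,low[6]=?,low[7]=?); scc=(scc[0]=0,scc[1]=?,scc[2]=?,scc[3]=0,scc[4]=?,scc[5]=?,scc[6]=?,scc[7]=?)
step 3: low=(low[0]=0,low[1]=2,low[2]=?,low[3]=0,low[4]=?,low[5]=?,low[6]=3,low[7]=?); scc=(scc[0]=0,scc[1]=?,scc[2]=?,scc[3]=0,scc[4]=?,scc[5]=?,scc[6]=1,scc[7]=?)
step 4: low=(low[0]=0,low[1]=2,low[2]=?,low[3]=0,low[4]=?,low[5]=?,low[6]=3,low[7]=?); scc=(scc[0]=0,scc[1]=2,scc[2]=?,scc[3]=0,scc[4]=?,scc[5]=?,scc[6]=1,scc[7]=?)
step 5: low=(low[0]=0,low[1]=2,low[2]=4,low[3]=0,low[4]=?,low[5]=?,low[6]=3,low[7]=?); scc=(scc[0]=0,scc[1]=2,scc[2]=3,scc[3]=0,scc[4]=?,scc[5]=?,scc[6]=1,scc[7]=?)
step 6: low=(low[0]=0,low[1]=2,low[2]=4,low[3]=0,low[4]=5,low[5]=?,low[6]=3,low[7]=?); scc=(scc[0]=0,scc[1]=2,scc[2]=3,scc[3]=0,scc[4]=4,scc[5]=?,scc[6]=1,scc[7]=?)
step 7: low=(low[0]=0,low[1]=2,low[2]=4,low[3]=0,low[4]=5,low[5]=6,low[6]=3,low[7]=?); scc=(scc[0]=0,scc[1]=2,scc[2]=3,scc[3]=0,scc[4]=4,scc[5]=5,scc[6]=1,scc[7]=?)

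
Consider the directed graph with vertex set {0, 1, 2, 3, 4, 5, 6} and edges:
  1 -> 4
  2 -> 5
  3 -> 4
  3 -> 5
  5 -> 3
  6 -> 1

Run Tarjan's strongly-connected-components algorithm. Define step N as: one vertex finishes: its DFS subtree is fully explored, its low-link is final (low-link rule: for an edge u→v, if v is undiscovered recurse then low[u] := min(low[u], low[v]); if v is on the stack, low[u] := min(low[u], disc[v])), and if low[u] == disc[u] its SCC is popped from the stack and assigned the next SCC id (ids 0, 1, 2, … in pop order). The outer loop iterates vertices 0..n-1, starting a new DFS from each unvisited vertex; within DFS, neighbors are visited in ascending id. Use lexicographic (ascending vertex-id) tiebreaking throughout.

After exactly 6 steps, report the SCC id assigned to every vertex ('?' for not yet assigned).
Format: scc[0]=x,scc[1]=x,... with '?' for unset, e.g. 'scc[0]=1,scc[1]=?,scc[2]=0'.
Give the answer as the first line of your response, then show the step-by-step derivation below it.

scc[0]=0,scc[1]=2,scc[2]=4,scc[3]=3,scc[4]=1,scc[5]=3,scc[6]=?

step 1: low=(low[0]=0,low[1]=?,low[2]=?,low[3]=?,low[4]=?,low[5]=?,low[6]=?); scc=(scc[0]=0,scc[1]=?,scc[2]=?,scc[3]=?,scc[4]=?,scc[5]=?,scc[6]=?)
step 2: low=(low[0]=0,low[1]=1,low[2]=?,low[3]=?,low[4]=2,low[5]=?,low[6]=?); scc=(scc[0]=0,scc[1]=?,scc[2]=?,scc[3]=?,scc[4]=1,scc[5]=?,scc[6]=?)
step 3: low=(low[0]=0,low[1]=1,low[2]=?,low[3]=?,low[4]=2,low[5]=?,low[6]=?); scc=(scc[0]=0,scc[1]=2,scc[2]=?,scc[3]=?,scc[4]=1,scc[5]=?,scc[6]=?)
step 4: low=(low[0]=0,low[1]=1,low[2]=3,low[3]=4,low[4]=2,low[5]=4,low[6]=?); scc=(scc[0]=0,scc[1]=2,scc[2]=?,scc[3]=?,scc[4]=1,scc[5]=?,scc[6]=?)
step 5: low=(low[0]=0,low[1]=1,low[2]=3,low[3]=4,low[4]=2,low[5]=4,low[6]=?); scc=(scc[0]=0,scc[1]=2,scc[2]=?,scc[3]=3,scc[4]=1,scc[5]=3,scc[6]=?)
step 6: low=(low[0]=0,low[1]=1,low[2]=3,low[3]=4,low[4]=2,low[5]=4,low[6]=?); scc=(scc[0]=0,scc[1]=2,scc[2]=4,scc[3]=3,scc[4]=1,scc[5]=3,scc[6]=?)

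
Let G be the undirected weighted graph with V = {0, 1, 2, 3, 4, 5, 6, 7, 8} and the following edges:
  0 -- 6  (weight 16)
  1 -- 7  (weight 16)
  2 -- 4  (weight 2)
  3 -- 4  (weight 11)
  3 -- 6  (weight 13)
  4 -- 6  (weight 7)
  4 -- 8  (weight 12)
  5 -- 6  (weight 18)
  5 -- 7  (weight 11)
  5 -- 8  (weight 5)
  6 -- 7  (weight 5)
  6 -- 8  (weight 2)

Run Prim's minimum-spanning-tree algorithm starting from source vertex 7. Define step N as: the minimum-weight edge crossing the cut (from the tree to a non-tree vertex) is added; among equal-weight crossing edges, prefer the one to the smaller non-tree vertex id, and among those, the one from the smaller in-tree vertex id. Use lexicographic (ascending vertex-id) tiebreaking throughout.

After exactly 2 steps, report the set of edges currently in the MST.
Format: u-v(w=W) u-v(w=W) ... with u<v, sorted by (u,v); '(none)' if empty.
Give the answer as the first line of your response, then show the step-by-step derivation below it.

6-7(w=5) 6-8(w=2)

step 1: add edge 6-7 (w=5); MST = {6-7(w=5)}
step 2: add edge 6-8 (w=2); MST = {6-7(w=5) 6-8(w=2)}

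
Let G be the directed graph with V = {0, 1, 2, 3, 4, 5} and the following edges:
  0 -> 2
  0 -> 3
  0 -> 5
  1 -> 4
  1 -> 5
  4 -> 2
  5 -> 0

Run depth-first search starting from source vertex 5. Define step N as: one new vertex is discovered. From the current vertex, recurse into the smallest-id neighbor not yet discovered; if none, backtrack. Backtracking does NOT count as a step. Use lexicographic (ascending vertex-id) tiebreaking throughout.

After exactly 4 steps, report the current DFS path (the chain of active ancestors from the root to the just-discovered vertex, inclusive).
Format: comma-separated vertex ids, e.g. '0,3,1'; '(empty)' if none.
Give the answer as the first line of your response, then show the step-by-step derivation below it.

5,0,3

step 1: discover 5; path=5; order=5
step 2: discover 0; path=5>0; order=5,0
step 3: discover 2; path=5>0>2; order=5,0,2
step 4: discover 3; path=5>0>3; order=5,0,2,3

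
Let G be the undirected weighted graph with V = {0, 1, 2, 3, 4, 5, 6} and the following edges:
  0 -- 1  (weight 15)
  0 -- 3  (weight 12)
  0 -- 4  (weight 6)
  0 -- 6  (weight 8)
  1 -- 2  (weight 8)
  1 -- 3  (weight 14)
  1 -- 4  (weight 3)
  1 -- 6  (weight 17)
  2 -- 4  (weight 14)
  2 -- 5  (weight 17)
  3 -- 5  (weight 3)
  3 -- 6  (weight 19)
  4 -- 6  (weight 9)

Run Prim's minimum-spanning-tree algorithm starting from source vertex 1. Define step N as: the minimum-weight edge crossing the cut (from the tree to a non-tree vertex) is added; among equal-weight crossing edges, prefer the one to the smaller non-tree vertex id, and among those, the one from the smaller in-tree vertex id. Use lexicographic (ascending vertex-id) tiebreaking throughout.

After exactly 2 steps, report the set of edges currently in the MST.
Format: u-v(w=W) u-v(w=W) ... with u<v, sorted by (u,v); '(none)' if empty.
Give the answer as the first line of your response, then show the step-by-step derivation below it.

0-4(w=6) 1-4(w=3)

step 1: add edge 1-4 (w=3); MST = {1-4(w=3)}
step 2: add edge 0-4 (w=6); MST = {0-4(w=6) 1-4(w=3)}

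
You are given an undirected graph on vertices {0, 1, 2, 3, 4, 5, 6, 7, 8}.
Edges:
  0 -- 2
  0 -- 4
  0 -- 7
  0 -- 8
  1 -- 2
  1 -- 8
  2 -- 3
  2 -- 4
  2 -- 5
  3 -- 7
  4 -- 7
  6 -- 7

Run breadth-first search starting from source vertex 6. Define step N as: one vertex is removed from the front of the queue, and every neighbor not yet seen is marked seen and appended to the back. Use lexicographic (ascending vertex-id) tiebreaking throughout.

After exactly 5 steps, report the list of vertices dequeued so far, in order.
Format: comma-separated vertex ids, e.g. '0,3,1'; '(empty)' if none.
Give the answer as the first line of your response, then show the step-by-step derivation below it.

6,7,0,3,4

step 1: dequeue 6; queue=[7]; order=6
step 2: dequeue 7; queue=[0,3,4]; order=6,7
step 3: dequeue 0; queue=[3,4,2,8]; order=6,7,0
step 4: dequeue 3; queue=[4,2,8]; order=6,7,0,3
step 5: dequeue 4; queue=[2,8]; order=6,7,0,3,4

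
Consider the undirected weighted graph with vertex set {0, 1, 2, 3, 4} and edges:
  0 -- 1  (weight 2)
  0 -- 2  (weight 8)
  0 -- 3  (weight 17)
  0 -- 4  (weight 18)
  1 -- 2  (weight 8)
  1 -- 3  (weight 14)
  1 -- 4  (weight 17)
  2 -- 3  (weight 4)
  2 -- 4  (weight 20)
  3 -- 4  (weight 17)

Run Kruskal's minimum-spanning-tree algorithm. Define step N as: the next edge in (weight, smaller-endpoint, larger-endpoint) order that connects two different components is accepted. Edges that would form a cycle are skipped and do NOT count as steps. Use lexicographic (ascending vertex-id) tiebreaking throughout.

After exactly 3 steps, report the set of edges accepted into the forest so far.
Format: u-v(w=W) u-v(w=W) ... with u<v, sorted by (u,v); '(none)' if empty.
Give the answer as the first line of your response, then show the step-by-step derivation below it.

0-1(w=2) 0-2(w=8) 2-3(w=4)

step 1: add edge 0-1 (w=2); MST = {0-1(w=2)}
step 2: add edge 2-3 (w=4); MST = {0-1(w=2) 2-3(w=4)}
step 3: add edge 0-2 (w=8); MST = {0-1(w=2) 0-2(w=8) 2-3(w=4)}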